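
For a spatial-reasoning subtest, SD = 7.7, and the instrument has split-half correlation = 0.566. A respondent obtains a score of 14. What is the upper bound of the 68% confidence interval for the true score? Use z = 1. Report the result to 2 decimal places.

18.05

Full-length reliability (Spearman-Brown) = 2(0.566)/(1+0.566) ≈ 0.7229
The standard error of measurement is 7.7000*√(1 − 0.7229) ≈ 7.7000*0.5264 ≈ 4.0536.
Half-width = 1*4.0536 ≈ 4.0536
Upper limit = 14 + 4.0536 ≈ 18.0536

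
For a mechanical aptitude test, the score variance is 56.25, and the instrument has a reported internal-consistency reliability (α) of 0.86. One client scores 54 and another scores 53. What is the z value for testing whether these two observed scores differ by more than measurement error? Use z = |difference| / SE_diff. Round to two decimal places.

0.25

SD = √56.25 ≈ 7.500
The standard error of measurement is 7.500×√(1 − 0.860) ≈ 7.500×0.374 ≈ 2.806.
SE_diff = SEM × √2 ≈ 2.806 × 1.414 ≈ 3.969
z = |54 − 53| / 3.969 = 1 / 3.969 ≈ 0.252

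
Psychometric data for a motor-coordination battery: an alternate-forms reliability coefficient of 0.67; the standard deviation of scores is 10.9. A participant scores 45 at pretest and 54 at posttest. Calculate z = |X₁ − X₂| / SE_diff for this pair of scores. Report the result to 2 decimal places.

SEM = 10.9000 * √(1 − 0.6700) = 10.9000 * √0.3300 ≈ 10.9000 * 0.5745 ≈ 6.2616
SE_diff = √2 * SEM ≈ 8.8552
z = |45 − 54| / 8.8552 = 9 / 8.8552 ≈ 1.0164

1.02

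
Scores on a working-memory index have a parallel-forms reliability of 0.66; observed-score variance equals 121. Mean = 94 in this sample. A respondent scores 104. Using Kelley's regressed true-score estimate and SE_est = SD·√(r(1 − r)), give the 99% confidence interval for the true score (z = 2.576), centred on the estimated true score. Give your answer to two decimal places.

[87.18, 114.02]

σ = 121^(1/2) = 11.000
T̂ = r·X + (1 − r)·M = 0.660*104 + 0.340*94 = 68.640 + 31.960 ≈ 100.600
SE_est = 11.000*√(0.660*0.340) ≈ 5.211
99% CI: 100.600 ± 13.423 ≈ (87.177, 114.023)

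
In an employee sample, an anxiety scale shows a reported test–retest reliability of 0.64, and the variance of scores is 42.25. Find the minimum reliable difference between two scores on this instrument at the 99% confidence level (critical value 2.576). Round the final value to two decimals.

14.21

σ = 42.25^(1/2) = 6.5000
The standard error of measurement is 6.5000·√(1 − 0.6400) ≈ 6.5000·0.6000 ≈ 3.9000.
Standard error of the difference = 3.9000·√2 ≈ 5.5154
Minimum reliable difference = 2.576 · SE_diff ≈ 2.576 · 5.5154 ≈ 14.2078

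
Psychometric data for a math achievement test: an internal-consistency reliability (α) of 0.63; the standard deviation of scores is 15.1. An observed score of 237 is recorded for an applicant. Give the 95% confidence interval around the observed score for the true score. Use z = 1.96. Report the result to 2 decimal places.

[219.00, 255.00]

SEM = 15.1000 × √(1 − 0.6300) = 15.1000 × √0.3700 ≃ 15.1000 × 0.6083 ≃ 9.1850
Margin = 1.96 × 9.1850 ≃ 18.0025
95% CI: 237 ± 18.0025 = [218.9975, 255.0025]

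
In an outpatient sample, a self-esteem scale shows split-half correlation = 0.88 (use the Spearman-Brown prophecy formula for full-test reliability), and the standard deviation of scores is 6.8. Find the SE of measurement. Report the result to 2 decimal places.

Full-length reliability (Spearman-Brown) = 2(0.88)/(1+0.88) ≈ 0.936
SEM = 6.800·√(1 − 0.936) ≈ 1.718

1.72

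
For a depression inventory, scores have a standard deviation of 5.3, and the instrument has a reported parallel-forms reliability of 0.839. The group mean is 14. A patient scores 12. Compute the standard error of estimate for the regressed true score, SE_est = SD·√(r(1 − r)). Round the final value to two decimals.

SE_est = SD × √(r(1 − r)) = 5.3000 × √0.1351 ≈ 5.3000 × 0.3675 ≈ 1.9479

1.95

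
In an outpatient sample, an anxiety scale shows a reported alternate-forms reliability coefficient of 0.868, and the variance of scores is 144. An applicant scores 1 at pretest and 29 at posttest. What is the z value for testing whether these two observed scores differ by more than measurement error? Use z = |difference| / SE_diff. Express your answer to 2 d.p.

4.54

SD = √144 ≈ 12.000
The standard error of measurement is 12.000*√(1 − 0.868) ≈ 12.000*0.363 ≈ 4.360.
Standard error of the difference = 4.360·√2 ≈ 6.166
z = |1 − 29| / 6.166 = 28 / 6.166 ≈ 4.541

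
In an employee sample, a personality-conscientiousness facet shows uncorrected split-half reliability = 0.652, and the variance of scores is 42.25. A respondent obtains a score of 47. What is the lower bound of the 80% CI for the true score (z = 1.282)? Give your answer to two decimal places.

SD = √42.25 ≃ 6.500
Full-length reliability (Spearman-Brown) = 2(0.652)/(1+0.652) ≃ 0.789
The standard error of measurement is 6.500×√(1 − 0.789) ≃ 6.500×0.459 ≃ 2.983.
1.282 × SEM ≃ 3.825
Lower bound: 47 − 3.825 = 43.175

43.18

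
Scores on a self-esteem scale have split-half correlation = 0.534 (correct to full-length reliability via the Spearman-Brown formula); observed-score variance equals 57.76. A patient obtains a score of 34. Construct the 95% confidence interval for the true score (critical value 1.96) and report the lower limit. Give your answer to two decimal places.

25.79

SD = √57.76 = 7.60000
Full-length reliability (Spearman-Brown) = 2(0.534)/(1+0.534) ≈ 0.69622
The standard error of measurement is 7.60000·√(1 − 0.69622) ≈ 7.60000·0.55116 ≈ 4.18884.
Margin = 1.96 · 4.18884 ≈ 8.21013
Lower bound: 34 − 8.21013 = 25.78987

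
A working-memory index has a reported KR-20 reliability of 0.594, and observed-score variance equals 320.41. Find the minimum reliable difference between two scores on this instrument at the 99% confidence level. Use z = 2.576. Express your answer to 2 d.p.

41.55

SD = √320.41 = 17.900
SEM = 17.900·√(1 − 0.594) ≈ 11.406
SE_diff = SEM · √2 ≈ 11.406 · 1.414 ≈ 16.130
Minimum reliable difference = 2.576 · SE_diff ≈ 2.576 · 16.130 ≈ 41.551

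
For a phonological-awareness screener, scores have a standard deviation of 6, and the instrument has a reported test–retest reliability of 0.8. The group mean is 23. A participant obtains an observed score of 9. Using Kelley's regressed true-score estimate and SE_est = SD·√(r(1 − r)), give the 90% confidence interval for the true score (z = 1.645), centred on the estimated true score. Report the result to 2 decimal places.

T̂ = r·X + (1 − r)·M = 0.800·9 + 0.200·23 = 7.200 + 4.600 ≈ 11.800
SE_est = SD · √(r(1 − r)) = 6.000 · √0.160 ≈ 6.000 · 0.400 ≈ 2.400
90% CI: 11.800 ± 3.948 ≈ (7.852, 15.748)

[7.85, 15.75]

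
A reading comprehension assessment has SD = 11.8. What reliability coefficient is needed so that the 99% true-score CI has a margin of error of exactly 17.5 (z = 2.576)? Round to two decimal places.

Required SEM = 17.5 / 2.576 ≈ 6.793
Required reliability = 1 − (SEM/SD)² = 1 − 0.331 ≈ 0.669

0.67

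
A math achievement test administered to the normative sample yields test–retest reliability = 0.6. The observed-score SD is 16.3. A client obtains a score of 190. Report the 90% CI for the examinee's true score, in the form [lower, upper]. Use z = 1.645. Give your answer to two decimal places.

SEM = 16.30000 × √(1 − 0.60000) = 16.30000 × √0.40000 ≈ 16.30000 × 0.63246 ≈ 10.30903
1.645 × SEM ≈ 16.95835
CI = 190 ± 16.95835 → [173.04165, 206.95835]

[173.04, 206.96]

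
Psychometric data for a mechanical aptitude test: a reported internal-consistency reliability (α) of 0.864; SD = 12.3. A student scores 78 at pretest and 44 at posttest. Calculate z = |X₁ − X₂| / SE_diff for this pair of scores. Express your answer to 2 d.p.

SEM = 12.300×√(1 − 0.864) ≈ 4.536
SE_diff = SEM × √2 ≈ 4.536 × 1.414 ≈ 6.415
z = |78 − 44| / 6.415 = 34 / 6.415 ≈ 5.300

5.30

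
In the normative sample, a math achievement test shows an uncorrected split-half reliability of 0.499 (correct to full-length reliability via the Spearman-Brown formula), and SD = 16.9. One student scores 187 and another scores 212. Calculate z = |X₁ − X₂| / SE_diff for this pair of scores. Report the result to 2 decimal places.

1.81

r_full = 2·0.499 / (1 + 0.499) ≃ 0.66578
SEM = 16.90000 · √(1 − 0.66578) = 16.90000 · √0.33422 ≃ 16.90000 · 0.57812 ≃ 9.77023
SE_diff = SEM · √2 ≃ 9.77023 · 1.41421 ≃ 13.81719
z = 25 / 13.81719 ≃ 1.80934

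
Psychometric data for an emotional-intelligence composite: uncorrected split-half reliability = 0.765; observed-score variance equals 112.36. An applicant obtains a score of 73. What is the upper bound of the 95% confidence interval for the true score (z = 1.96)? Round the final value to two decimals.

80.58

SD = √112.36 ≃ 10.600
r_full = 2·0.765 / (1 + 0.765) ≃ 0.867
SEM = 10.600 · √(1 − 0.867) = 10.600 · √0.133 ≃ 10.600 · 0.365 ≃ 3.868
1.96 · SEM ≃ 7.581
Upper bound: 73 + 7.581 = 80.581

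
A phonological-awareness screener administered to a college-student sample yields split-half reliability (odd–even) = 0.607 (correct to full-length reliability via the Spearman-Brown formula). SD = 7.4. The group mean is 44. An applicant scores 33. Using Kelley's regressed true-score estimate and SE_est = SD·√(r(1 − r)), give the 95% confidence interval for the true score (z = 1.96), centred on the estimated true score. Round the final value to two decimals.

r_full = 2·0.607 / (1 + 0.607) ≈ 0.755
T̂ = r·X + (1 − r)·M = 0.755×33 + 0.245×44 ≈ 24.930 + 10.760 ≈ 35.690
SE_est = SD × √(r(1 − r)) = 7.400 × √0.185 ≈ 7.400 × 0.430 ≈ 3.181
95% CI: 35.690 ± 6.234 ≈ (29.456, 41.924)

[29.46, 41.92]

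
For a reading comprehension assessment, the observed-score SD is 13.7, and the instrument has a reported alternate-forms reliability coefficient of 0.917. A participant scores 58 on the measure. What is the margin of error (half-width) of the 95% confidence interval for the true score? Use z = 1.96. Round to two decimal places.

SEM = 13.700 * √(1 − 0.917) = 13.700 * √0.083 ≈ 13.700 * 0.288 ≈ 3.947
Margin = 1.96 * 3.947 ≈ 7.736

7.74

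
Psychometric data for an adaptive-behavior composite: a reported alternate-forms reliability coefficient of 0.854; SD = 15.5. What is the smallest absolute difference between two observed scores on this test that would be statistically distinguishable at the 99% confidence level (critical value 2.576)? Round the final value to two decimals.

21.58

SEM = 15.50000 * √(1 − 0.85400) = 15.50000 * √0.14600 ≈ 15.50000 * 0.38210 ≈ 5.92254
SE_diff = SEM * √2 ≈ 5.92254 * 1.41421 ≈ 8.37574
Smallest detectable difference = 2.576*8.37574 ≈ 21.57590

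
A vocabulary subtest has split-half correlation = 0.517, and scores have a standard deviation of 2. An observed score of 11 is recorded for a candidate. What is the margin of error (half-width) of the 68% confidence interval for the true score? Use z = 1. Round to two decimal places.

1.13

r_full = 2·0.517 / (1 + 0.517) ≈ 0.68161
SEM = 2.00000×√(1 − 0.68161) ≈ 1.12852
Half-width = 1×1.12852 ≈ 1.12852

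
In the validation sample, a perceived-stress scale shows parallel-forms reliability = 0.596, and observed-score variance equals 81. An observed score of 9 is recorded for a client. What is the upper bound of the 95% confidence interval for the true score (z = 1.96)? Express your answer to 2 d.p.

20.21

SD = √81 = 9.00000
SEM = 9.00000 × √(1 − 0.59600) = 9.00000 × √0.40400 ≈ 9.00000 × 0.63561 ≈ 5.72049
Half-width = 1.96×5.72049 ≈ 11.21216
Upper bound: 9 + 11.21216 = 20.21216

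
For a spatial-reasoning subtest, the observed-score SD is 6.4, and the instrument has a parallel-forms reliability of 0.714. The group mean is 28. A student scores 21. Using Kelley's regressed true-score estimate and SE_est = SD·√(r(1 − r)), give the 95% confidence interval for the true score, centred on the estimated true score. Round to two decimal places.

[17.33, 28.67]

T̂ = 0.714(21) + 0.286(28) ≈ 23.002
SE_est = SD · √(r(1 − r)) = 6.400 · √0.204 ≈ 6.400 · 0.452 ≈ 2.892
CI = 23.002 ± 1.96 · 2.892 → [17.333, 28.671]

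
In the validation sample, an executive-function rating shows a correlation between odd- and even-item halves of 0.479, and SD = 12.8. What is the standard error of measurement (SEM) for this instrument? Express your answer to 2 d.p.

7.60

r_full = 2·0.479 / (1 + 0.479) ≈ 0.648
SEM = 12.800 · √(1 − 0.648) = 12.800 · √0.352 ≈ 12.800 · 0.594 ≈ 7.597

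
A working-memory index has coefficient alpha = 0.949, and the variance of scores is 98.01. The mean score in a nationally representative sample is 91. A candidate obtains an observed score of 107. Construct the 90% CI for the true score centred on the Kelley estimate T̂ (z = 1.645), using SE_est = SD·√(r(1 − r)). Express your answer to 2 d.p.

σ = 98.01^(1/2) = 9.900
T̂ = 0.949(107) + 0.051(91) ≈ 106.184
SE_est = 9.900*√(0.949*0.051) ≈ 2.178
90% CI: 106.184 ± 3.583 ≈ (102.601, 109.767)

[102.60, 109.77]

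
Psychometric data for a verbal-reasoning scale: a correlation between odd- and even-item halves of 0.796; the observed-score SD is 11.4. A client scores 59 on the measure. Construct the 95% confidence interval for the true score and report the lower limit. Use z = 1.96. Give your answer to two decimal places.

51.47

Full-length reliability (Spearman-Brown) = 2(0.796)/(1+0.796) ≈ 0.88641
The standard error of measurement is 11.40000×√(1 − 0.88641) ≈ 11.40000×0.33702 ≈ 3.84208.
Half-width = 1.96×3.84208 ≈ 7.53048
Lower bound: 59 − 7.53048 = 51.46952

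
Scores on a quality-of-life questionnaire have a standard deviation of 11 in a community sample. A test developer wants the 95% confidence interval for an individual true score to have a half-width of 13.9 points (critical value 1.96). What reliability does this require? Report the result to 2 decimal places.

0.58

Required SEM = 13.9 / 1.96 ≈ 7.092
r = 1 − (7.092/11)² ≈ 1 − 0.416 ≈ 0.584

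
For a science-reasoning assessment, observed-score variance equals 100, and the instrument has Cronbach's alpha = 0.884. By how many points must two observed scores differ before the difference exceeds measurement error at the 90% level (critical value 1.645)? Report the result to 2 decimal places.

7.92

SD = √100 ≈ 10.0000
SEM = 10.0000×√(1 − 0.8840) ≈ 3.4059
SE_diff = SEM × √2 ≈ 3.4059 × 1.4142 ≈ 4.8166
Smallest detectable difference = 1.645×4.8166 ≈ 7.9234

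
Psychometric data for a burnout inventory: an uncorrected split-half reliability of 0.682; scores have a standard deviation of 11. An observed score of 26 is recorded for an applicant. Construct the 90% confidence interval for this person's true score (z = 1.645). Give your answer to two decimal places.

[18.13, 33.87]

Spearman-Brown: r = 2(0.682) / (1 + 0.682) = 1.36400 / 1.68200 ≈ 0.81094
The standard error of measurement is 11.00000*√(1 − 0.81094) ≈ 11.00000*0.43481 ≈ 4.78292.
Half-width = 1.645*4.78292 ≈ 7.86791
Interval: (18.13209, 33.86791)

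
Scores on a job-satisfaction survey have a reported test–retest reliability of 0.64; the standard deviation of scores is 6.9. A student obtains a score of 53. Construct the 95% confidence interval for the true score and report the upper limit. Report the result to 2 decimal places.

61.11

SEM = 6.90000 × √(1 − 0.64000) = 6.90000 × √0.36000 ≈ 6.90000 × 0.60000 ≈ 4.14000
Half-width = 1.96×4.14000 ≈ 8.11440
Upper limit = 53 + 8.11440 ≈ 61.11440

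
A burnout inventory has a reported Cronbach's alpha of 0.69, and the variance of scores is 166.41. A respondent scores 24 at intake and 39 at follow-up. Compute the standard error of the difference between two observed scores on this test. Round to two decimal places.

10.16

SD = √166.41 = 12.900
The standard error of measurement is 12.900×√(1 − 0.690) ≈ 12.900×0.557 ≈ 7.182.
SE_diff = √2 × SEM ≈ 10.157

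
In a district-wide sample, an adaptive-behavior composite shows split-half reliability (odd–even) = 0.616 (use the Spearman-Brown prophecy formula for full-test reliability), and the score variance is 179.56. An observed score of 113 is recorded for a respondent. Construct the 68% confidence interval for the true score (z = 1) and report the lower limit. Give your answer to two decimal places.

SD = √179.56 = 13.4000
r_full = 2·0.616 / (1 + 0.616) ≈ 0.7624
SEM = 13.4000*√(1 − 0.7624) ≈ 6.5321
Margin = 1 * 6.5321 ≈ 6.5321
Lower bound: 113 − 6.5321 = 106.4679

106.47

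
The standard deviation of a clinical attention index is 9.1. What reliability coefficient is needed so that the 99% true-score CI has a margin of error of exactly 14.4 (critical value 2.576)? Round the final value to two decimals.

Required SEM = 14.4 / 2.576 ≈ 5.5901
r = 1 − (5.5901/9.1)² ≈ 1 − 0.3774 ≈ 0.6226

0.62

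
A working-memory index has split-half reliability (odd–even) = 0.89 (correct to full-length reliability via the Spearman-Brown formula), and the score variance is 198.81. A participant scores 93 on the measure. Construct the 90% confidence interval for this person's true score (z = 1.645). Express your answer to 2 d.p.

SD = √198.81 ≃ 14.1000
Full-length reliability (Spearman-Brown) = 2(0.89)/(1+0.89) ≃ 0.9418
SEM = 14.1000 × √(1 − 0.9418) = 14.1000 × √0.0582 ≃ 14.1000 × 0.2412 ≃ 3.4016
1.645 × SEM ≃ 5.5956
90% CI: 93 ± 5.5956 = [87.4044, 98.5956]

[87.40, 98.60]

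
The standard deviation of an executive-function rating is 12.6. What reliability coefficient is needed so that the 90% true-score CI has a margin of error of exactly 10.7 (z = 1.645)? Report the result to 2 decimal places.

0.73

SEM needed = half-width / z = 10.7/1.645 ≃ 6.5046
r = 1 − (SEM / SD)² = 1 − (6.5046 / 12.6)² ≃ 1 − 0.2665 ≃ 0.7335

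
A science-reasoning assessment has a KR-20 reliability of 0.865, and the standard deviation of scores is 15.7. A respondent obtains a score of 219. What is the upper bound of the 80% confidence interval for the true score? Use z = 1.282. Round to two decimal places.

The standard error of measurement is 15.7000×√(1 − 0.8650) ≈ 15.7000×0.3674 ≈ 5.7685.
Half-width = 1.282×5.7685 ≈ 7.3953
Upper limit = 219 + 7.3953 ≈ 226.3953

226.40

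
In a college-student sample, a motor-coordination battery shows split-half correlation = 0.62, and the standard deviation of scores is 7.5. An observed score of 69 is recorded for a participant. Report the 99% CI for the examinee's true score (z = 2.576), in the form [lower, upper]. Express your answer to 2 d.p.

[59.64, 78.36]

Spearman-Brown: r = 2(0.62) / (1 + 0.62) = 1.240 / 1.620 ≈ 0.765
SEM = 7.500×√(1 − 0.765) ≈ 3.632
Margin = 2.576 × 3.632 ≈ 9.357
Interval: (59.643, 78.357)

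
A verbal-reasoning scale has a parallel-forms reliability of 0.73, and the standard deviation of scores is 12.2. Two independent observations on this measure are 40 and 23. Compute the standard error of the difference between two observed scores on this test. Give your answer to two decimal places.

8.97

SEM = 12.200 × √(1 − 0.730) = 12.200 × √0.270 ≃ 12.200 × 0.520 ≃ 6.339
SE_diff = SEM × √2 ≃ 6.339 × 1.414 ≃ 8.965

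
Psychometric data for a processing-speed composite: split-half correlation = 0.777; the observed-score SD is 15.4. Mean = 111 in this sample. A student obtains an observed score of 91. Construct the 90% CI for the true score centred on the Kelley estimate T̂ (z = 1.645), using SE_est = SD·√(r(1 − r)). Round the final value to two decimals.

[85.12, 101.90]

Spearman-Brown: r = 2(0.777) / (1 + 0.777) = 1.5540 / 1.7770 ≈ 0.8745
Estimated true score = 0.8745·91 + (1 − 0.8745)·111 ≈ 93.5098
SE_est = SD · √(r(1 − r)) = 15.4000 · √0.1097 ≈ 15.4000 · 0.3313 ≈ 5.1017
CI = 93.5098 ± 1.645 · 5.1017 → [85.1176, 101.9021]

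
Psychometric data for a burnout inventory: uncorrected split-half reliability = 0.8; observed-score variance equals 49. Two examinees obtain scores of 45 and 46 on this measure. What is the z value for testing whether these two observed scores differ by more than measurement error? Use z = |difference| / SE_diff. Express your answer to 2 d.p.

SD = √49 = 7.0000
Full-length reliability (Spearman-Brown) = 2(0.8)/(1+0.8) ≈ 0.8889
SEM = 7.0000·√(1 − 0.8889) ≈ 2.3333
SE_diff = SEM · √2 ≈ 2.3333 · 1.4142 ≈ 3.2998
z = 1 / 3.2998 ≈ 0.3030

0.30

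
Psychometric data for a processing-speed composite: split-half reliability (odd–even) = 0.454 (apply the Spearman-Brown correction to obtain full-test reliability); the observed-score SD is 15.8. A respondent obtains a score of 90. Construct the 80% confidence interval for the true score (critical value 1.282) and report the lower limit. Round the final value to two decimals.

Full-length reliability (Spearman-Brown) = 2(0.454)/(1+0.454) ≃ 0.62448
The standard error of measurement is 15.80000*√(1 − 0.62448) ≃ 15.80000*0.61279 ≃ 9.68214.
Half-width = 1.282*9.68214 ≃ 12.41250
Lower bound: 90 − 12.41250 = 77.58750

77.59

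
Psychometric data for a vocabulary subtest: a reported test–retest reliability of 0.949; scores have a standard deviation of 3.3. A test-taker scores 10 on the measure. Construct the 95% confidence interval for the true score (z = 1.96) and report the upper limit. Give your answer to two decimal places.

SEM = 3.300 * √(1 − 0.949) = 3.300 * √0.051 ≃ 3.300 * 0.226 ≃ 0.745
1.96 * SEM ≃ 1.461
Upper bound: 10 + 1.461 = 11.461

11.46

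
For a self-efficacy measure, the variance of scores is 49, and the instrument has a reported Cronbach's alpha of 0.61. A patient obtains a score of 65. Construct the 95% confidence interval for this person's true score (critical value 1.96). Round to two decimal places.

[56.43, 73.57]

σ = 49^(1/2) = 7.000
SEM = 7.000×√(1 − 0.610) ≈ 4.371
1.96 × SEM ≈ 8.568
Interval: (56.432, 73.568)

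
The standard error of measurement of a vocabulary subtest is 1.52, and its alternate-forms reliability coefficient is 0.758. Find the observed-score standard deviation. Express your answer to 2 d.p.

σ = SEM·(1 − r)^(−1/2) ≈ 1.52×2.033 ≈ 3.090

3.09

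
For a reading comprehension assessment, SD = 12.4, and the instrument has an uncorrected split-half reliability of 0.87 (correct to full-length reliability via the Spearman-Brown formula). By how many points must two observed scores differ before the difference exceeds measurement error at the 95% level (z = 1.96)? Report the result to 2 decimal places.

r_full = 2·0.87 / (1 + 0.87) ≈ 0.9305
The standard error of measurement is 12.4000*√(1 − 0.9305) ≈ 12.4000*0.2637 ≈ 3.2694.
SE_diff = √2 * SEM ≈ 4.6237
Smallest detectable difference = 1.96*4.6237 ≈ 9.0624

9.06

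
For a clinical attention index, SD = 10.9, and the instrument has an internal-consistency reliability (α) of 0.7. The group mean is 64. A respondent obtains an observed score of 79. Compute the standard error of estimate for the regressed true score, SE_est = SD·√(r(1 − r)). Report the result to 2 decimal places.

5.00

SE_est = SD · √(r(1 − r)) = 10.900 · √0.210 ≈ 10.900 · 0.458 ≈ 4.995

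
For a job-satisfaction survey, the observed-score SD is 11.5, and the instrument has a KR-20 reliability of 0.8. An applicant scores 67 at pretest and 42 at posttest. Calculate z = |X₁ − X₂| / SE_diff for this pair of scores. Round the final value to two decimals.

The standard error of measurement is 11.5000×√(1 − 0.8000) ≈ 11.5000×0.4472 ≈ 5.1430.
Standard error of the difference = 5.1430·√2 ≈ 7.2732
z = |67 − 42| / 7.2732 = 25 / 7.2732 ≈ 3.4373

3.44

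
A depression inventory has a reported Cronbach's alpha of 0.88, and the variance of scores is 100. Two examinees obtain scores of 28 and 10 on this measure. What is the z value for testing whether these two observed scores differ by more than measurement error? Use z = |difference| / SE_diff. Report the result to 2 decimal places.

σ = 100^(1/2) = 10.000
SEM = 10.000*√(1 − 0.880) ≈ 3.464
SE_diff = SEM * √2 ≈ 3.464 * 1.414 ≈ 4.899
z = |28 − 10| / 4.899 = 18 / 4.899 ≈ 3.674

3.67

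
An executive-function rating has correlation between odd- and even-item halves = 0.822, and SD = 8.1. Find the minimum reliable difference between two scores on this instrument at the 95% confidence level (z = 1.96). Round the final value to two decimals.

7.02

Spearman-Brown: r = 2(0.822) / (1 + 0.822) = 1.644 / 1.822 ≈ 0.902
SEM = 8.100 * √(1 − 0.902) = 8.100 * √0.098 ≈ 8.100 * 0.313 ≈ 2.532
SE_diff = √2 * SEM ≈ 3.580
Minimum reliable difference = 1.96 * SE_diff ≈ 1.96 * 3.580 ≈ 7.018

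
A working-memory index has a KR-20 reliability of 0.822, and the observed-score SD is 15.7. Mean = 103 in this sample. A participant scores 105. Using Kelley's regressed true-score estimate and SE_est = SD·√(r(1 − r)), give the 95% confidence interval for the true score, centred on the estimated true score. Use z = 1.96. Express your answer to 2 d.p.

Estimated true score = 0.82200·105 + (1 − 0.82200)·103 ≈ 104.64400
SE_est = 15.70000·√[r(1 − r)] ≈ 6.00545
CI = 104.64400 ± 1.96 · 6.00545 → [92.87332, 116.41468]

[92.87, 116.41]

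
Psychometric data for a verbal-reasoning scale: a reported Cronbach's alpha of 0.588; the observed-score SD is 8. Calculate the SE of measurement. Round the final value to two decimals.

The standard error of measurement is 8.00000×√(1 − 0.58800) ≃ 8.00000×0.64187 ≃ 5.13498.

5.13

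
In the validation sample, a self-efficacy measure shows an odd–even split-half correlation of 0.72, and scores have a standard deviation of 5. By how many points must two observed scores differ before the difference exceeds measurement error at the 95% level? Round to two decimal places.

5.59

r_full = 2·0.72 / (1 + 0.72) ≈ 0.837
SEM = 5.000 · √(1 − 0.837) = 5.000 · √0.163 ≈ 5.000 · 0.403 ≈ 2.017
SE_diff = √2 · SEM ≈ 2.853
Smallest detectable difference = 1.96·2.853 ≈ 5.592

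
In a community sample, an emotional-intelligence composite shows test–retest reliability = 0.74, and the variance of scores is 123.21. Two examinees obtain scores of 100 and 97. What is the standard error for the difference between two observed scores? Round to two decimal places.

8.00

SD = √123.21 = 11.10000
SEM = 11.10000×√(1 − 0.74000) ≈ 5.65991
SE_diff = √2 × SEM ≈ 8.00432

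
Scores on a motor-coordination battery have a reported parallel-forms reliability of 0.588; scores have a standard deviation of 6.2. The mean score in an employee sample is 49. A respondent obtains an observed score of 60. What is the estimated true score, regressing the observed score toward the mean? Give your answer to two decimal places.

Estimated true score = 0.588·60 + (1 − 0.588)·49 ≈ 55.468

55.47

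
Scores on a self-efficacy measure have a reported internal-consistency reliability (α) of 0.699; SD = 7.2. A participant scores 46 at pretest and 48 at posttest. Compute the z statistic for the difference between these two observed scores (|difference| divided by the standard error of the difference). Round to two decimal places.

0.36

SEM = 7.2000 · √(1 − 0.6990) = 7.2000 · √0.3010 ≈ 7.2000 · 0.5486 ≈ 3.9502
SE_diff = √2 · SEM ≈ 5.5864
z = |46 − 48| / 5.5864 = 2 / 5.5864 ≈ 0.3580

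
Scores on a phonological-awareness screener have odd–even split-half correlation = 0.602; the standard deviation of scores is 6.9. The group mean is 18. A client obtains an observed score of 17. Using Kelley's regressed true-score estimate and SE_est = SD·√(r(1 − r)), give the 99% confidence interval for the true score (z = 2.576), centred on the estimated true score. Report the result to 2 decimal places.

[9.57, 24.93]

Full-length reliability (Spearman-Brown) = 2(0.602)/(1+0.602) ≈ 0.7516
Estimated true score = 0.7516*17 + (1 − 0.7516)*18 ≈ 17.2484
SE_est = SD * √(r(1 − r)) = 6.9000 * √0.1867 ≈ 6.9000 * 0.4321 ≈ 2.9815
CI = 17.2484 ± 2.576 * 2.9815 → [9.5680, 24.9289]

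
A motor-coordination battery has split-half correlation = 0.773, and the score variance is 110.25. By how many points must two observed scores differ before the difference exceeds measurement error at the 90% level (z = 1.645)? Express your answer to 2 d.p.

σ = 110.25^(1/2) = 10.500
r_full = 2·0.773 / (1 + 0.773) ≈ 0.872
The standard error of measurement is 10.500×√(1 − 0.872) ≈ 10.500×0.358 ≈ 3.757.
SE_diff = √2 × SEM ≈ 5.313
Minimum reliable difference = 1.645 × SE_diff ≈ 1.645 × 5.313 ≈ 8.740

8.74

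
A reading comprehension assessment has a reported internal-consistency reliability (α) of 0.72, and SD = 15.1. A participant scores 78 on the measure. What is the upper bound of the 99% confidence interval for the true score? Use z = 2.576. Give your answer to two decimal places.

SEM = 15.1000×√(1 − 0.7200) ≃ 7.9902
2.576 × SEM ≃ 20.5827
Upper bound: 78 + 20.5827 = 98.5827

98.58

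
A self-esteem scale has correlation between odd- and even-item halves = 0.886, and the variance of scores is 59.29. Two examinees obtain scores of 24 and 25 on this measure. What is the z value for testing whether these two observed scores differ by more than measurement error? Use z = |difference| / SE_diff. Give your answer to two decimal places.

SD = √59.29 = 7.7000
Full-length reliability (Spearman-Brown) = 2(0.886)/(1+0.886) ≈ 0.9396
The standard error of measurement is 7.7000×√(1 − 0.9396) ≈ 7.7000×0.2459 ≈ 1.8931.
Standard error of the difference = 1.8931·√2 ≈ 2.6772
z = 1 / 2.6772 ≈ 0.3735

0.37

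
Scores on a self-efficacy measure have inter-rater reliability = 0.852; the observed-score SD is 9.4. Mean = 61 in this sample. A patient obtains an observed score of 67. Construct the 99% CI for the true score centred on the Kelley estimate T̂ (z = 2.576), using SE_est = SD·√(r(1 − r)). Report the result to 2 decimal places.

T̂ = r·X + (1 − r)·M = 0.852·67 + 0.148·61 = 57.084 + 9.028 ≃ 66.112
SE_est = SD · √(r(1 − r)) = 9.400 · √0.126 ≃ 9.400 · 0.355 ≃ 3.338
CI = 66.112 ± 2.576 · 3.338 → [57.513, 74.711]

[57.51, 74.71]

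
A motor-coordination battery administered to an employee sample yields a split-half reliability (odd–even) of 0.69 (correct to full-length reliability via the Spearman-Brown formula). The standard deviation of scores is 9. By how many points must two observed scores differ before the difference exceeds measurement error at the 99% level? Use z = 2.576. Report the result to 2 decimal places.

14.04

Full-length reliability (Spearman-Brown) = 2(0.69)/(1+0.69) ≈ 0.817
SEM = 9.000·√(1 − 0.817) ≈ 3.855
SE_diff = √2 · SEM ≈ 5.451
Minimum reliable difference = 2.576 · SE_diff ≈ 2.576 · 5.451 ≈ 14.042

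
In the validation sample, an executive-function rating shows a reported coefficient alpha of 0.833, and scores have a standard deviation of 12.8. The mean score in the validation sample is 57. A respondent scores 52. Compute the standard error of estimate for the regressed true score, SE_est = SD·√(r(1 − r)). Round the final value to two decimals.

4.77

SE_est = SD × √(r(1 − r)) = 12.800 × √0.139 ≃ 12.800 × 0.373 ≃ 4.774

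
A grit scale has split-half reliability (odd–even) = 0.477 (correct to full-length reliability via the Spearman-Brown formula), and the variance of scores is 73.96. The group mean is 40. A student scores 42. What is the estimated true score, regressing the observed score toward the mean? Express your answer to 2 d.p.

Spearman-Brown: r = 2(0.477) / (1 + 0.477) = 0.954 / 1.477 ≃ 0.646
T̂ = r·X + (1 − r)·M = 0.646·42 + 0.354·40 ≃ 27.128 + 14.164 ≃ 41.292

41.29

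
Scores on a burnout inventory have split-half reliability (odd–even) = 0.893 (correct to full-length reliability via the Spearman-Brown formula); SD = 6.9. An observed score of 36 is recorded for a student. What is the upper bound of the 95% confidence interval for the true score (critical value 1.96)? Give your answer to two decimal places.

39.22

Full-length reliability (Spearman-Brown) = 2(0.893)/(1+0.893) ≈ 0.943
The standard error of measurement is 6.900×√(1 − 0.943) ≈ 6.900×0.238 ≈ 1.640.
1.96 × SEM ≈ 3.215
Upper bound: 36 + 3.215 = 39.215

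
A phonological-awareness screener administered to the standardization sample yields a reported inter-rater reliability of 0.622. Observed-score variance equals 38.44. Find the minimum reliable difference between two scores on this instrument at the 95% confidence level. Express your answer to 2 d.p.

10.57

SD = √38.44 ≈ 6.200
SEM = 6.200×√(1 − 0.622) ≈ 3.812
Standard error of the difference = 3.812·√2 ≈ 5.391
Minimum reliable difference = 1.96 × SE_diff ≈ 1.96 × 5.391 ≈ 10.566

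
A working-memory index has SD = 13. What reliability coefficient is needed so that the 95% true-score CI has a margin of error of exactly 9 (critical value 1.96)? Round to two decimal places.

0.88

Required SEM = 9 / 1.96 ≈ 4.5918
r = 1 − (4.5918/13)² ≈ 1 − 0.1248 ≈ 0.8752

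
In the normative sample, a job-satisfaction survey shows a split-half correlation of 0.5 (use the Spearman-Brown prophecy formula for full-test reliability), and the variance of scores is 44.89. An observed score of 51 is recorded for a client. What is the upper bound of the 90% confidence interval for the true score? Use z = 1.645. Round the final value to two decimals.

SD = √44.89 ≈ 6.7000
r_full = 2·0.5 / (1 + 0.5) ≈ 0.6667
The standard error of measurement is 6.7000·√(1 − 0.6667) ≈ 6.7000·0.5774 ≈ 3.8682.
1.645 · SEM ≈ 6.3633
Upper bound: 51 + 6.3633 = 57.3633

57.36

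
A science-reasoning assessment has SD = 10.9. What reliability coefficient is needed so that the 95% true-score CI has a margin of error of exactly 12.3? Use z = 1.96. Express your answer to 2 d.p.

SEM needed = half-width / z = 12.3/1.96 ≃ 6.2755
Required reliability = 1 − (SEM/SD)² = 1 − 0.3315 ≃ 0.6685

0.67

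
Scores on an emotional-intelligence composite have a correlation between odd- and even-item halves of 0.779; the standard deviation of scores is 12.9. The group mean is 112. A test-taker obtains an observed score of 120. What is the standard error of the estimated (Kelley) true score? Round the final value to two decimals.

4.25

r_full = 2·0.779 / (1 + 0.779) ≈ 0.8758
SE_est = SD × √(r(1 − r)) = 12.9000 × √0.1088 ≈ 12.9000 × 0.3298 ≈ 4.2549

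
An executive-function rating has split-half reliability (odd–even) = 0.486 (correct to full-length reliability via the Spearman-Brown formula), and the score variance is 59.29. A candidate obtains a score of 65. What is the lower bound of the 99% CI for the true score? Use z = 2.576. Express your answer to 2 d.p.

SD = √59.29 = 7.700
Full-length reliability (Spearman-Brown) = 2(0.486)/(1+0.486) ≃ 0.654
The standard error of measurement is 7.700·√(1 − 0.654) ≃ 7.700·0.588 ≃ 4.529.
Margin = 2.576 · 4.529 ≃ 11.666
Lower limit = 65 − 11.666 ≃ 53.334

53.33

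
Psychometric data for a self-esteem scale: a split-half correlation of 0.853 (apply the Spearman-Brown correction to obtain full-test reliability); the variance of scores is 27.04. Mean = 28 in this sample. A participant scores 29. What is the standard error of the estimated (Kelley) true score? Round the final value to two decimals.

1.41

SD = √27.04 = 5.20000
Spearman-Brown: r = 2(0.853) / (1 + 0.853) = 1.70600 / 1.85300 ≈ 0.92067
SE_est = 5.20000×√(0.92067×0.07933) ≈ 1.40532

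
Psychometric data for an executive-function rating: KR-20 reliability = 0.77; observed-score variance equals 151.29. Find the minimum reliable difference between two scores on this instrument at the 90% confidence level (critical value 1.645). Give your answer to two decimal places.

SD = √151.29 ≃ 12.30000
The standard error of measurement is 12.30000·√(1 − 0.77000) ≃ 12.30000·0.47958 ≃ 5.89887.
SE_diff = √2 · SEM ≃ 8.34227
Minimum reliable difference = 1.645 · SE_diff ≃ 1.645 · 8.34227 ≃ 13.72303

13.72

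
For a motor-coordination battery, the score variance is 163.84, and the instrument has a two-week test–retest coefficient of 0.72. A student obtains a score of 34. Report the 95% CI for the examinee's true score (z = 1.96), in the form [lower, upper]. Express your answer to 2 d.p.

[20.72, 47.28]

SD = √163.84 = 12.8000
SEM = 12.8000 · √(1 − 0.7200) = 12.8000 · √0.2800 ≈ 12.8000 · 0.5292 ≈ 6.7731
1.96 · SEM ≈ 13.2753
95% CI: 34 ± 13.2753 = [20.7247, 47.2753]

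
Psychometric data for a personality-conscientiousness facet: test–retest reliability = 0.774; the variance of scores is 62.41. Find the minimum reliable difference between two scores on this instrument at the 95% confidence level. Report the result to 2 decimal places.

10.41

σ = 62.41^(1/2) = 7.900
SEM = 7.900×√(1 − 0.774) ≈ 3.756
SE_diff = SEM × √2 ≈ 3.756 × 1.414 ≈ 5.311
Minimum reliable difference = 1.96 × SE_diff ≈ 1.96 × 5.311 ≈ 10.410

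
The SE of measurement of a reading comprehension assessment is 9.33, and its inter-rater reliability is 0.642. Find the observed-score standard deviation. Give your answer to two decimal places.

σ = SEM·(1 − r)^(−1/2) ≈ 9.33×1.671 ≈ 15.593

15.59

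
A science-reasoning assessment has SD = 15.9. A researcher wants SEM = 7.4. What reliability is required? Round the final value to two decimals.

r = 1 − (SEM / SD)² = 1 − (7.40000 / 15.9)² ≃ 1 − 0.21661 ≃ 0.78339

0.78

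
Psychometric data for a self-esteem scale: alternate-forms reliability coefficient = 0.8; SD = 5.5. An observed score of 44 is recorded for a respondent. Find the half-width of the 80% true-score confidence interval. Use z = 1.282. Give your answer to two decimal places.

The standard error of measurement is 5.5000*√(1 − 0.8000) ≈ 5.5000*0.4472 ≈ 2.4597.
1.282 * SEM ≈ 3.1533

3.15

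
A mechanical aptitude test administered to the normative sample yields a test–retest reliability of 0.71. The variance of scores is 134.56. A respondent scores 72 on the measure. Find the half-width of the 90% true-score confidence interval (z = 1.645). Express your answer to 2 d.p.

10.28

SD = √134.56 = 11.600
SEM = 11.600·√(1 − 0.710) ≈ 6.247
Margin = 1.645 · 6.247 ≈ 10.276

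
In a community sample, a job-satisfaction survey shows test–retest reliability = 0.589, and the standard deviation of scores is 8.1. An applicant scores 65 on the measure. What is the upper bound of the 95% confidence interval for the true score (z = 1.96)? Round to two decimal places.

The standard error of measurement is 8.1000×√(1 − 0.5890) ≈ 8.1000×0.6411 ≈ 5.1929.
Margin = 1.96 × 5.1929 ≈ 10.1780
Upper limit = 65 + 10.1780 ≈ 75.1780

75.18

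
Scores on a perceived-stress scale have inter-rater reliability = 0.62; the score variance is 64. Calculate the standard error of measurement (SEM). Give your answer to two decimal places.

4.93

SD = √64 ≈ 8.0000
SEM = 8.0000 × √(1 − 0.6200) = 8.0000 × √0.3800 ≈ 8.0000 × 0.6164 ≈ 4.9315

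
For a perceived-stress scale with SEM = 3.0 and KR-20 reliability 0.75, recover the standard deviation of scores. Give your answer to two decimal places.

6.00

SD = 3.0 / √(1 − 0.75) ≈ 6.000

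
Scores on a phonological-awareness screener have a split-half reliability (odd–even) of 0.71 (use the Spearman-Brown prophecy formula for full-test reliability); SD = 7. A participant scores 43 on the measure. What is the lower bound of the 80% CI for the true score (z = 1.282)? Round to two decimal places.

39.30

r_full = 2·0.71 / (1 + 0.71) ≃ 0.830
SEM = 7.000 · √(1 − 0.830) = 7.000 · √0.170 ≃ 7.000 · 0.412 ≃ 2.883
Margin = 1.282 · 2.883 ≃ 3.696
Lower bound: 43 − 3.696 = 39.304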